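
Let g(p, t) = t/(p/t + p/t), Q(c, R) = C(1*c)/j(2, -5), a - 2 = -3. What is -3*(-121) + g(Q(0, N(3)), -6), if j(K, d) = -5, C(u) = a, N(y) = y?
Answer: 453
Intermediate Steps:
a = -1 (a = 2 - 3 = -1)
C(u) = -1
Q(c, R) = 1/5 (Q(c, R) = -1/(-5) = -1*(-1/5) = 1/5)
g(p, t) = t**2/(2*p) (g(p, t) = t/((2*p/t)) = t*(t/(2*p)) = t**2/(2*p))
-3*(-121) + g(Q(0, N(3)), -6) = -3*(-121) + (1/2)*(-6)**2/(1/5) = 363 + (1/2)*5*36 = 363 + 90 = 453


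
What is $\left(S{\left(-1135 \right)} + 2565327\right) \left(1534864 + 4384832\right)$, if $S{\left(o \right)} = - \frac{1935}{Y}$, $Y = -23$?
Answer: $\frac{349288442165376}{23} \approx 1.5186 \cdot 10^{13}$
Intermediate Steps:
$S{\left(o \right)} = \frac{1935}{23}$ ($S{\left(o \right)} = - \frac{1935}{-23} = \left(-1935\right) \left(- \frac{1}{23}\right) = \frac{1935}{23}$)
$\left(S{\left(-1135 \right)} + 2565327\right) \left(1534864 + 4384832\right) = \left(\frac{1935}{23} + 2565327\right) \left(1534864 + 4384832\right) = \frac{59004456}{23} \cdot 5919696 = \frac{349288442165376}{23}$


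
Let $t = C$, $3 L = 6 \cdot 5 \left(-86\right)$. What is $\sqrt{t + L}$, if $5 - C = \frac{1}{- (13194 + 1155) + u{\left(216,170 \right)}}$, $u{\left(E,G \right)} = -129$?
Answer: $\frac{i \sqrt{179218659342}}{14478} \approx 29.24 i$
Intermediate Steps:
$L = -860$ ($L = \frac{6 \cdot 5 \left(-86\right)}{3} = \frac{30 \left(-86\right)}{3} = \frac{1}{3} \left(-2580\right) = -860$)
$C = \frac{72391}{14478}$ ($C = 5 - \frac{1}{- (13194 + 1155) - 129} = 5 - \frac{1}{\left(-1\right) 14349 - 129} = 5 - \frac{1}{-14349 - 129} = 5 - \frac{1}{-14478} = 5 - - \frac{1}{14478} = 5 + \frac{1}{14478} = \frac{72391}{14478} \approx 5.0001$)
$t = \frac{72391}{14478} \approx 5.0001$
$\sqrt{t + L} = \sqrt{\frac{72391}{14478} - 860} = \sqrt{- \frac{12378689}{14478}} = \frac{i \sqrt{179218659342}}{14478}$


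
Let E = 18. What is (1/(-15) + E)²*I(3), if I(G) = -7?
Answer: -506527/225 ≈ -2251.2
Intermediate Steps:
(1/(-15) + E)²*I(3) = (1/(-15) + 18)²*(-7) = (-1/15 + 18)²*(-7) = (269/15)²*(-7) = (72361/225)*(-7) = -506527/225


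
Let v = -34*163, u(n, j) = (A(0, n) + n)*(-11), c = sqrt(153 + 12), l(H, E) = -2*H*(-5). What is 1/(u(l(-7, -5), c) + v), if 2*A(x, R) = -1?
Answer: -2/9533 ≈ -0.00020980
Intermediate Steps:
A(x, R) = -1/2 (A(x, R) = (1/2)*(-1) = -1/2)
l(H, E) = 10*H
c = sqrt(165) ≈ 12.845
u(n, j) = 11/2 - 11*n (u(n, j) = (-1/2 + n)*(-11) = 11/2 - 11*n)
v = -5542
1/(u(l(-7, -5), c) + v) = 1/((11/2 - 110*(-7)) - 5542) = 1/((11/2 - 11*(-70)) - 5542) = 1/((11/2 + 770) - 5542) = 1/(1551/2 - 5542) = 1/(-9533/2) = -2/9533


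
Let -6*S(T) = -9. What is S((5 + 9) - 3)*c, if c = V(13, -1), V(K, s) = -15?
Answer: -45/2 ≈ -22.500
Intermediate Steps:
c = -15
S(T) = 3/2 (S(T) = -⅙*(-9) = 3/2)
S((5 + 9) - 3)*c = (3/2)*(-15) = -45/2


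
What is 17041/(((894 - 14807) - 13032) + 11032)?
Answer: -17041/15913 ≈ -1.0709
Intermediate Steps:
17041/(((894 - 14807) - 13032) + 11032) = 17041/((-13913 - 13032) + 11032) = 17041/(-26945 + 11032) = 17041/(-15913) = 17041*(-1/15913) = -17041/15913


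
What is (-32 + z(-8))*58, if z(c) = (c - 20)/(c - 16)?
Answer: -5365/3 ≈ -1788.3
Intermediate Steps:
z(c) = (-20 + c)/(-16 + c)
(-32 + z(-8))*58 = (-32 + (-20 - 8)/(-16 - 8))*58 = (-32 - 28/(-24))*58 = (-32 - 1/24*(-28))*58 = (-32 + 7/6)*58 = -185/6*58 = -5365/3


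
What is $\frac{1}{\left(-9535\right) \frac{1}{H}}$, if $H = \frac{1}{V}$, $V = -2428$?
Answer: $\frac{1}{23150980} \approx 4.3195 \cdot 10^{-8}$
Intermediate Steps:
$H = - \frac{1}{2428}$ ($H = \frac{1}{-2428} = - \frac{1}{2428} \approx -0.00041186$)
$\frac{1}{\left(-9535\right) \frac{1}{H}} = \frac{1}{\left(-9535\right) \frac{1}{- \frac{1}{2428}}} = \frac{1}{\left(-9535\right) \left(-2428\right)} = \frac{1}{23150980}$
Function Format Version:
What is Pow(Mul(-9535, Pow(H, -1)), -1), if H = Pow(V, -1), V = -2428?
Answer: Rational(1, 23150980) ≈ 4.3195e-8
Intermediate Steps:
H = Rational(-1, 2428) (H = Pow(-2428, -1) = Rational(-1, 2428) ≈ -0.00041186)
Pow(Mul(-9535, Pow(H, -1)), -1) = Pow(Mul(-9535, Pow(Rational(-1, 2428), -1)), -1) = Pow(Mul(-9535, -2428), -1) = Pow(23150980, -1) = Rational(1, 23150980)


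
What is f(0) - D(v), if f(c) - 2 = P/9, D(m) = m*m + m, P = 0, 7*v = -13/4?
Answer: 1763/784 ≈ 2.2487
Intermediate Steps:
v = -13/28 (v = (-13/4)/7 = (-13*1/4)/7 = (1/7)*(-13/4) = -13/28 ≈ -0.46429)
D(m) = m + m**2 (D(m) = m**2 + m = m + m**2)
f(c) = 2 (f(c) = 2 + 0/9 = 2 + 0*(1/9) = 2 + 0 = 2)
f(0) - D(v) = 2 - (-13)*(1 - 13/28)/28 = 2 - (-13)*15/(28*28) = 2 - 1*(-195/784) = 2 + 195/784 = 1763/784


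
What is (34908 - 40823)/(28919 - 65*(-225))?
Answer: -5915/43544 ≈ -0.13584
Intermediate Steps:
(34908 - 40823)/(28919 - 65*(-225)) = -5915/(28919 + 14625) = -5915/43544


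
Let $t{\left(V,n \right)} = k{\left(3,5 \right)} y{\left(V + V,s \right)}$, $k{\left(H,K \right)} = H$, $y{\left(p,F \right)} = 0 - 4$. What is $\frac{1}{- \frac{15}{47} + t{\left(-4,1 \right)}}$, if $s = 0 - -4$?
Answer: $- \frac{47}{579} \approx -0.081174$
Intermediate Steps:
$s = 4$ ($s = 0 + 4 = 4$)
$y{\left(p,F \right)} = -4$
$t{\left(V,n \right)} = -12$ ($t{\left(V,n \right)} = 3 \left(-4\right) = -12$)
$\frac{1}{- \frac{15}{47} + t{\left(-4,1 \right)}} = \frac{1}{- \frac{15}{47} - 12} = \frac{1}{- \frac{579}{47}} = - \frac{47}{579}$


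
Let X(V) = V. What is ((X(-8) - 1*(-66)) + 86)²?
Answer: 20736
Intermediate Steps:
((X(-8) - 1*(-66)) + 86)² = ((-8 - 1*(-66)) + 86)² = ((-8 + 66) + 86)² = (58 + 86)² = 144² = 20736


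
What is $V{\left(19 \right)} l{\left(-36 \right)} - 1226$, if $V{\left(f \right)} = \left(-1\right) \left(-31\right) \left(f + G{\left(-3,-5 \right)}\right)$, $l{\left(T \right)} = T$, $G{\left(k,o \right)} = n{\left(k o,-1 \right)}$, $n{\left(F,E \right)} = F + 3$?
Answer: $-42518$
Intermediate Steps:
$n{\left(F,E \right)} = 3 + F$
$G{\left(k,o \right)} = 3 + k o$
$V{\left(f \right)} = 558 + 31 f$ ($V{\left(f \right)} = \left(-1\right) \left(-31\right) \left(f + \left(3 - -15\right)\right) = 31 \left(f + \left(3 + 15\right)\right) = 31 \left(f + 18\right) = 31 \left(18 + f\right) = 558 + 31 f$)
$V{\left(19 \right)} l{\left(-36 \right)} - 1226 = \left(558 + 31 \cdot 19\right) \left(-36\right) - 1226 = \left(558 + 589\right) \left(-36\right) - 1226 = 1147 \left(-36\right) - 1226 = -41292 - 1226 = -42518$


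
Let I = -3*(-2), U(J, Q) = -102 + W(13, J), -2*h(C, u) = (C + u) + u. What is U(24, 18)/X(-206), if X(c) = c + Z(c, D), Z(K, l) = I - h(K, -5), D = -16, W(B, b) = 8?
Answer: 47/154 ≈ 0.30519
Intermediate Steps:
h(C, u) = -u - C/2 (h(C, u) = -((C + u) + u)/2 = -(C + 2*u)/2 = -u - C/2)
U(J, Q) = -94 (U(J, Q) = -102 + 8 = -94)
I = 6
Z(K, l) = 1 + K/2 (Z(K, l) = 6 - (-1*(-5) - K/2) = 6 - (5 - K/2) = 6 + (-5 + K/2) = 1 + K/2)
X(c) = 1 + 3*c/2 (X(c) = c + (1 + c/2) = 1 + 3*c/2)
U(24, 18)/X(-206) = -94/(1 + (3/2)*(-206)) = -94/(1 - 309) = -94/(-308) = -94*(-1/308) = 47/154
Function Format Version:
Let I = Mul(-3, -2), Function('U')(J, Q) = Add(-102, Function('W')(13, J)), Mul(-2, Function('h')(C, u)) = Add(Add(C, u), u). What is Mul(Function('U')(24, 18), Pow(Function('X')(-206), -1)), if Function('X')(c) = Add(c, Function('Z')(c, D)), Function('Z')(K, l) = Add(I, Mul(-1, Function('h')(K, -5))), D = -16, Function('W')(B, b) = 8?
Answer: Rational(47, 154) ≈ 0.30519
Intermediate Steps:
Function('h')(C, u) = Add(Mul(-1, u), Mul(Rational(-1, 2), C)) (Function('h')(C, u) = Mul(Rational(-1, 2), Add(Add(C, u), u)) = Mul(Rational(-1, 2), Add(C, Mul(2, u))) = Add(Mul(-1, u), Mul(Rational(-1, 2), C)))
Function('U')(J, Q) = -94 (Function('U')(J, Q) = Add(-102, 8) = -94)
I = 6
Function('Z')(K, l) = Add(1, Mul(Rational(1, 2), K)) (Function('Z')(K, l) = Add(6, Mul(-1, Add(Mul(-1, -5), Mul(Rational(-1, 2), K)))) = Add(6, Mul(-1, Add(5, Mul(Rational(-1, 2), K)))) = Add(6, Add(-5, Mul(Rational(1, 2), K))) = Add(1, Mul(Rational(1, 2), K)))
Function('X')(c) = Add(1, Mul(Rational(3, 2), c)) (Function('X')(c) = Add(c, Add(1, Mul(Rational(1, 2), c))) = Add(1, Mul(Rational(3, 2), c)))
Mul(Function('U')(24, 18), Pow(Function('X')(-206), -1)) = Mul(-94, Pow(Add(1, Mul(Rational(3, 2), -206)), -1)) = Mul(-94, Pow(Add(1, -309), -1)) = Mul(-94, Pow(-308, -1)) = Mul(-94, Rational(-1, 308)) = Rational(47, 154)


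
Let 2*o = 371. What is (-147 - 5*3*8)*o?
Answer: -99057/2 ≈ -49529.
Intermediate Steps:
o = 371/2 (o = (½)*371 = 371/2 ≈ 185.50)
(-147 - 5*3*8)*o = (-147 - 5*3*8)*(371/2) = (-147 - 15*8)*(371/2) = (-147 - 120)*(371/2) = -267*371/2 = -99057/2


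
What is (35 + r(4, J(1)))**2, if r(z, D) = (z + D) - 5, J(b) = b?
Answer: 1225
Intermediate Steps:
r(z, D) = -5 + D + z (r(z, D) = (D + z) - 5 = -5 + D + z)
(35 + r(4, J(1)))**2 = (35 + (-5 + 1 + 4))**2 = (35 + 0)**2 = 35**2 = 1225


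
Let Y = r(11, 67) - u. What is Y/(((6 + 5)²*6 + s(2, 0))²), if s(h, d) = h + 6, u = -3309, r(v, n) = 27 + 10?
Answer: 1673/269378 ≈ 0.0062106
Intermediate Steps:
r(v, n) = 37
s(h, d) = 6 + h
Y = 3346 (Y = 37 - 1*(-3309) = 37 + 3309 = 3346)
Y/(((6 + 5)²*6 + s(2, 0))²) = 3346/(((6 + 5)²*6 + (6 + 2))²) = 3346/((11²*6 + 8)²) = 3346/((121*6 + 8)²) = 3346/((726 + 8)²) = 3346/(734²) = 3346/538756 = 3346*(1/538756) = 1673/269378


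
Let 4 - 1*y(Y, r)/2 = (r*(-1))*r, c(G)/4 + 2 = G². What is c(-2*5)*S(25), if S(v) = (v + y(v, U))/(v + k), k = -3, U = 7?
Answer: 25676/11 ≈ 2334.2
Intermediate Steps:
c(G) = -8 + 4*G²
y(Y, r) = 8 + 2*r² (y(Y, r) = 8 - 2*r*(-1)*r = 8 - 2*(-r)*r = 8 - (-2)*r² = 8 + 2*r²)
S(v) = (106 + v)/(-3 + v) (S(v) = (v + (8 + 2*7²))/(v - 3) = (v + (8 + 2*49))/(-3 + v) = (v + (8 + 98))/(-3 + v) = (v + 106)/(-3 + v) = (106 + v)/(-3 + v))
c(-2*5)*S(25) = (-8 + 4*(-2*5)²)*((106 + 25)/(-3 + 25)) = (-8 + 4*(-10)²)*(131/22) = (-8 + 4*100)*((1/22)*131) = (-8 + 400)*(131/22) = 392*(131/22) = 25676/11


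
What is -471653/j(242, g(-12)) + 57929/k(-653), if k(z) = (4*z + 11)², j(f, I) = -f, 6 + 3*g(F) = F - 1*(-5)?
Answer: 3190841366071/1637178642 ≈ 1949.0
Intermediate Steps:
g(F) = -⅓ + F/3 (g(F) = -2 + (F - 1*(-5))/3 = -2 + (F + 5)/3 = -2 + (5 + F)/3 = -2 + (5/3 + F/3) = -⅓ + F/3)
k(z) = (11 + 4*z)²
-471653/j(242, g(-12)) + 57929/k(-653) = -471653/((-1*242)) + 57929/((11 + 4*(-653))²) = -471653/(-242) + 57929/((11 - 2612)²) = -471653*(-1/242) + 57929/((-2601)²) = 471653/242 + 57929/6765201 = 3190841366071/1637178642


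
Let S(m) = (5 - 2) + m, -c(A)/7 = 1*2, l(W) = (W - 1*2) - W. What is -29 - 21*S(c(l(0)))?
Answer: 202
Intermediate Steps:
l(W) = -2 (l(W) = (W - 2) - W = (-2 + W) - W = -2)
c(A) = -14 (c(A) = -7*2 = -14)
S(m) = 3 + m
-29 - 21*S(c(l(0))) = -29 - 21*(3 - 14) = -29 - 21*(-11) = -29 + 231 = 202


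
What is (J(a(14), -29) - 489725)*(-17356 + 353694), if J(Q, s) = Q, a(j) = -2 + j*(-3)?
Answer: -164727925922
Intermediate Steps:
a(j) = -2 - 3*j
(J(a(14), -29) - 489725)*(-17356 + 353694) = ((-2 - 3*14) - 489725)*(-17356 + 353694) = ((-2 - 42) - 489725)*336338 = (-44 - 489725)*336338 = -489769*336338 = -164727925922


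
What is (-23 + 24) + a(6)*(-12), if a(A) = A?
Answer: -71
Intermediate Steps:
(-23 + 24) + a(6)*(-12) = (-23 + 24) + 6*(-12) = 1 - 72 = -71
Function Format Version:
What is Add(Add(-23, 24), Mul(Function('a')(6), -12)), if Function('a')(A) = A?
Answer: -71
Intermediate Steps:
Add(Add(-23, 24), Mul(Function('a')(6), -12)) = Add(Add(-23, 24), Mul(6, -12)) = Add(1, -72) = -71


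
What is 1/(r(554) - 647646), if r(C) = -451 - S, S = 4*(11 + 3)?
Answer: -1/648153 ≈ -1.5428e-6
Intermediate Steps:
S = 56 (S = 4*14 = 56)
r(C) = -507 (r(C) = -451 - 1*56 = -451 - 56 = -507)
1/(r(554) - 647646) = 1/(-507 - 647646) = 1/(-648153) = -1/648153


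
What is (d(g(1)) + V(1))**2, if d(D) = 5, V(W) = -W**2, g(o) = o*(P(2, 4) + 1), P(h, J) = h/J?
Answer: 16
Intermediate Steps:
g(o) = 3*o/2 (g(o) = o*(2/4 + 1) = o*(2*(1/4) + 1) = o*(1/2 + 1) = o*(3/2) = 3*o/2)
(d(g(1)) + V(1))**2 = (5 - 1*1**2)**2 = (5 - 1*1)**2 = (5 - 1)**2 = 4**2 = 16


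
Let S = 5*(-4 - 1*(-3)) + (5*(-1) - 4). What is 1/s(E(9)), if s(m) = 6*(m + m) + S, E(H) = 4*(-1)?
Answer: -1/62 ≈ -0.016129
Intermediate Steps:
E(H) = -4
S = -14 (S = 5*(-4 + 3) + (-5 - 4) = 5*(-1) - 9 = -5 - 9 = -14)
s(m) = -14 + 12*m (s(m) = 6*(m + m) - 14 = 6*(2*m) - 14 = 12*m - 14 = -14 + 12*m)
1/s(E(9)) = 1/(-14 + 12*(-4)) = 1/(-14 - 48) = 1/(-62) = -1/62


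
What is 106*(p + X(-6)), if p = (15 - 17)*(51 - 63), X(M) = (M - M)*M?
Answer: 2544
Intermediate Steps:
X(M) = 0 (X(M) = 0*M = 0)
p = 24 (p = -2*(-12) = 24)
106*(p + X(-6)) = 106*(24 + 0) = 106*24 = 2544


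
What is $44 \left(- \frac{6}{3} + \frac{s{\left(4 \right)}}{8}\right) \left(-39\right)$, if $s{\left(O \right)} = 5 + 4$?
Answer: $\frac{3003}{2} \approx 1501.5$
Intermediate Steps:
$s{\left(O \right)} = 9$
$44 \left(- \frac{6}{3} + \frac{s{\left(4 \right)}}{8}\right) \left(-39\right) = 44 \left(- \frac{6}{3} + \frac{9}{8}\right) \left(-39\right) = 44 \left(\left(-6\right) \frac{1}{3} + 9 \cdot \frac{1}{8}\right) \left(-39\right) = 44 \left(-2 + \frac{9}{8}\right) \left(-39\right) = 44 \left(- \frac{7}{8}\right) \left(-39\right) = \left(- \frac{77}{2}\right) \left(-39\right) = \frac{3003}{2}$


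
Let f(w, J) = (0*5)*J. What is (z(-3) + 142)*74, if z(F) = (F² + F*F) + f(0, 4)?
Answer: 11840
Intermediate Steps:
f(w, J) = 0 (f(w, J) = 0*J = 0)
z(F) = 2*F² (z(F) = (F² + F*F) + 0 = (F² + F²) + 0 = 2*F² + 0 = 2*F²)
(z(-3) + 142)*74 = (2*(-3)² + 142)*74 = (2*9 + 142)*74 = (18 + 142)*74 = 160*74 = 11840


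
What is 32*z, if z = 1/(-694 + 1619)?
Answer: 32/925 ≈ 0.034595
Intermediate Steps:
z = 1/925 ≈ 0.0010811
32*z = 32*(1/925) = 32/925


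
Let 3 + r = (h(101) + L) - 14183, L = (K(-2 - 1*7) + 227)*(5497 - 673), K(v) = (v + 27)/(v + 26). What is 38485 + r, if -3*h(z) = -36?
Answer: 19115935/17 ≈ 1.1245e+6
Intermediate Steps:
K(v) = (27 + v)/(26 + v)
h(z) = 12 (h(z) = -⅓*(-36) = 12)
L = 18702648/17 (L = ((27 + (-2 - 1*7))/(26 + (-2 - 1*7)) + 227)*(5497 - 673) = ((27 + (-2 - 7))/(26 + (-2 - 7)) + 227)*4824 = ((27 - 9)/(26 - 9) + 227)*4824 = (18/17 + 227)*4824 = (3877/17)*4824 = 18702648/17 ≈ 1.1002e+6)
r = 18461690/17 (r = -3 + ((12 + 18702648/17) - 14183) = -3 + (18702852/17 - 14183) = -3 + 18461741/17 = 18461690/17 ≈ 1.0860e+6)
38485 + r = 38485 + 18461690/17 = 19115935/17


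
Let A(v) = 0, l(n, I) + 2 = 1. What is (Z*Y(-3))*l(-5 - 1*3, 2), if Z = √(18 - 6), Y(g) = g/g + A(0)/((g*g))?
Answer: -2*√3 ≈ -3.4641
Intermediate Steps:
l(n, I) = -1 (l(n, I) = -2 + 1 = -1)
Y(g) = 1 (Y(g) = g/g + 0/((g*g)) = 1 + 0/(g²) = 1 + 0/g² = 1 + 0 = 1)
Z = 2*√3 (Z = √12 = 2*√3 ≈ 3.4641)
(Z*Y(-3))*l(-5 - 1*3, 2) = ((2*√3)*1)*(-1) = (2*√3)*(-1) = -2*√3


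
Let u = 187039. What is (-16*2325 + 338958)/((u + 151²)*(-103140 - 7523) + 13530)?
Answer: -150879/11610755195 ≈ -1.2995e-5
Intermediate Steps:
(-16*2325 + 338958)/((u + 151²)*(-103140 - 7523) + 13530) = (-16*2325 + 338958)/((187039 + 151²)*(-103140 - 7523) + 13530) = (-37200 + 338958)/((187039 + 22801)*(-110663) + 13530) = 301758/(209840*(-110663) + 13530) = 301758/(-23221523920 + 13530) = 301758/(-23221510390) = 301758*(-1/23221510390) = -150879/11610755195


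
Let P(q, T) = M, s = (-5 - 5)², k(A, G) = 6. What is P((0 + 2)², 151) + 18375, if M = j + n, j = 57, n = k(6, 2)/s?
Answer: 921603/50 ≈ 18432.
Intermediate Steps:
s = 100 (s = (-10)² = 100)
n = 3/50 (n = 6/100 = 6*(1/100) = 3/50 ≈ 0.060000)
M = 2853/50 (M = 57 + 3/50 = 2853/50 ≈ 57.060)
P(q, T) = 2853/50
P((0 + 2)², 151) + 18375 = 2853/50 + 18375 = 921603/50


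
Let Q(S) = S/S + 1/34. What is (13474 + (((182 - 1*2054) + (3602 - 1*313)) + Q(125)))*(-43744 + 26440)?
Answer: -4380758508/17 ≈ -2.5769e+8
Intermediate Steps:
Q(S) = 35/34 (Q(S) = 1 + 1*(1/34) = 1 + 1/34 = 35/34)
(13474 + (((182 - 1*2054) + (3602 - 1*313)) + Q(125)))*(-43744 + 26440) = (13474 + (((182 - 1*2054) + (3602 - 1*313)) + 35/34))*(-43744 + 26440) = (13474 + (((182 - 2054) + (3602 - 313)) + 35/34))*(-17304) = (13474 + ((-1872 + 3289) + 35/34))*(-17304) = (13474 + (1417 + 35/34))*(-17304) = (13474 + 48213/34)*(-17304) = (506329/34)*(-17304) = -4380758508/17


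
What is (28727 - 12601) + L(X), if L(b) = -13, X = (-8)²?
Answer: 16113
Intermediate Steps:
X = 64
(28727 - 12601) + L(X) = (28727 - 12601) - 13 = 16126 - 13 = 16113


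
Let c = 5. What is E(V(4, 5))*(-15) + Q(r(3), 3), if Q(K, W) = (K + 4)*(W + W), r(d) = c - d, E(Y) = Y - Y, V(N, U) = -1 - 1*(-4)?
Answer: 36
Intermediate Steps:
V(N, U) = 3 (V(N, U) = -1 + 4 = 3)
E(Y) = 0
r(d) = 5 - d
Q(K, W) = 2*W*(4 + K) (Q(K, W) = (4 + K)*(2*W) = 2*W*(4 + K))
E(V(4, 5))*(-15) + Q(r(3), 3) = 0*(-15) + 2*3*(4 + (5 - 1*3)) = 0 + 2*3*(4 + (5 - 3)) = 0 + 2*3*(4 + 2) = 0 + 2*3*6 = 0 + 36 = 36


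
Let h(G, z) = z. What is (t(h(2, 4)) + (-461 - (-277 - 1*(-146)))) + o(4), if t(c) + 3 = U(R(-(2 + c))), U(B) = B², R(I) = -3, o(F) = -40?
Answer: -364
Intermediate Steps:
t(c) = 6 (t(c) = -3 + (-3)² = -3 + 9 = 6)
(t(h(2, 4)) + (-461 - (-277 - 1*(-146)))) + o(4) = (6 + (-461 - (-277 - 1*(-146)))) - 40 = (6 + (-461 - (-277 + 146))) - 40 = (6 + (-461 - 1*(-131))) - 40 = (6 + (-461 + 131)) - 40 = (6 - 330) - 40 = -324 - 40 = -364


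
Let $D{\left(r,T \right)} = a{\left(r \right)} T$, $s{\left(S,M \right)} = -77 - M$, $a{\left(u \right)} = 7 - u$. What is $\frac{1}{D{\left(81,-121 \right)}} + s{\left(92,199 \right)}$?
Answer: $- \frac{2471303}{8954} \approx -276.0$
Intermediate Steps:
$D{\left(r,T \right)} = T \left(7 - r\right)$ ($D{\left(r,T \right)} = \left(7 - r\right) T = T \left(7 - r\right)$)
$\frac{1}{D{\left(81,-121 \right)}} + s{\left(92,199 \right)} = \frac{1}{\left(-121\right) \left(7 - 81\right)} - 276 = \frac{1}{\left(-121\right) \left(-74\right)} - 276 = \frac{1}{8954} - 276 = - \frac{2471303}{8954}$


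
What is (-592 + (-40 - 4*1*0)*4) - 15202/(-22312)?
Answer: -8381711/11156 ≈ -751.32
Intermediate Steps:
(-592 + (-40 - 4*1*0)*4) - 15202/(-22312) = (-592 + (-40 - 4*0)*4) - 15202*(-1/22312) = (-592 + (-40 + 0)*4) + 7601/11156 = (-592 - 40*4) + 7601/11156 = (-592 - 160) + 7601/11156 = -752 + 7601/11156 = -8381711/11156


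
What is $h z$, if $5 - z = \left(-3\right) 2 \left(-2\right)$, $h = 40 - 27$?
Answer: $-91$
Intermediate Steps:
$h = 13$ ($h = 40 - 27 = 13$)
$z = -7$ ($z = 5 - \left(-3\right) 2 \left(-2\right) = 5 - \left(-6\right) \left(-2\right) = 5 - 12 = -7$)
$h z = 13 \left(-7\right) = -91$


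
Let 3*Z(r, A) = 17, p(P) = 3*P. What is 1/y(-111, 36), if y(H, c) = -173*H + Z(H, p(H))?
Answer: 3/57626 ≈ 5.2060e-5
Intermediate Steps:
Z(r, A) = 17/3 (Z(r, A) = (⅓)*17 = 17/3)
y(H, c) = 17/3 - 173*H (y(H, c) = -173*H + 17/3 = 17/3 - 173*H)
1/y(-111, 36) = 1/(17/3 - 173*(-111)) = 1/(17/3 + 19203) = 1/(57626/3) = 3/57626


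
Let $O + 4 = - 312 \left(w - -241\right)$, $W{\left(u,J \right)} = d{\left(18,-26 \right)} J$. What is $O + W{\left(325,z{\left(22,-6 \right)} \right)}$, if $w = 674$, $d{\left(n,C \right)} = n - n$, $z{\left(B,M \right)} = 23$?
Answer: $-285484$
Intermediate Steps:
$d{\left(n,C \right)} = 0$
$W{\left(u,J \right)} = 0$ ($W{\left(u,J \right)} = 0 J = 0$)
$O = -285484$ ($O = -4 - 312 \left(674 - -241\right) = -4 - 312 \left(674 + 241\right) = -4 - 285480 = -285484$)
$O + W{\left(325,z{\left(22,-6 \right)} \right)} = -285484 + 0 = -285484$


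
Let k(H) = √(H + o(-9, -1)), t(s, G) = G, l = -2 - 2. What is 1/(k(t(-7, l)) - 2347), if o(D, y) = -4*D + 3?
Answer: -2347/5508374 - √35/5508374 ≈ -0.00042715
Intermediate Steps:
o(D, y) = 3 - 4*D
l = -4
k(H) = √(39 + H) (k(H) = √(H + (3 - 4*(-9))) = √(H + (3 + 36)) = √(H + 39) = √(39 + H))
1/(k(t(-7, l)) - 2347) = 1/(√(39 - 4) - 2347) = 1/(√35 - 2347) = 1/(-2347 + √35)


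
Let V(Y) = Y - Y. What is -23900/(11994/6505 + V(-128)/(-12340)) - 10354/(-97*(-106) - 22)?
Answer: -132936771323/10254870 ≈ -12963.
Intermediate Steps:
V(Y) = 0
-23900/(11994/6505 + V(-128)/(-12340)) - 10354/(-97*(-106) - 22) = -23900/(11994/6505 + 0/(-12340)) - 10354/(-97*(-106) - 22) = -23900/(11994*(1/6505) + 0*(-1/12340)) - 10354/(10282 - 22) = -23900/(11994/6505 + 0) - 10354/10260 = -23900/11994/6505 - 10354*1/10260 = -23900*6505/11994 - 5177/5130 = -77734750/5997 - 5177/5130 = -132936771323/10254870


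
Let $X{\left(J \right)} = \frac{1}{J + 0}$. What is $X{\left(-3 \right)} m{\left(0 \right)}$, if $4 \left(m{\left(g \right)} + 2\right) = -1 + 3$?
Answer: $\frac{1}{2} \approx 0.5$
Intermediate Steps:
$m{\left(g \right)} = - \frac{3}{2}$ ($m{\left(g \right)} = -2 + \frac{-1 + 3}{4} = -2 + \frac{1}{4} \cdot 2 = -2 + \frac{1}{2} = - \frac{3}{2}$)
$X{\left(J \right)} = \frac{1}{J}$
$X{\left(-3 \right)} m{\left(0 \right)} = \frac{1}{-3} \left(- \frac{3}{2}\right) = \left(- \frac{1}{3}\right) \left(- \frac{3}{2}\right) = \frac{1}{2}$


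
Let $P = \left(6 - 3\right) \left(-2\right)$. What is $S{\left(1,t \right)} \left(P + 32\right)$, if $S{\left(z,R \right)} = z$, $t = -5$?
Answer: $26$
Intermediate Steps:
$P = -6$ ($P = 3 \left(-2\right) = -6$)
$S{\left(1,t \right)} \left(P + 32\right) = 1 \left(-6 + 32\right) = 1 \cdot 26 = 26$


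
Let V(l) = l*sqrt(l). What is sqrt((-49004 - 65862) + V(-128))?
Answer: sqrt(-114866 - 1024*I*sqrt(2)) ≈ 2.136 - 338.93*I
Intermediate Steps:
V(l) = l**(3/2)
sqrt((-49004 - 65862) + V(-128)) = sqrt((-49004 - 65862) + (-128)**(3/2)) = sqrt(-114866 - 1024*I*sqrt(2))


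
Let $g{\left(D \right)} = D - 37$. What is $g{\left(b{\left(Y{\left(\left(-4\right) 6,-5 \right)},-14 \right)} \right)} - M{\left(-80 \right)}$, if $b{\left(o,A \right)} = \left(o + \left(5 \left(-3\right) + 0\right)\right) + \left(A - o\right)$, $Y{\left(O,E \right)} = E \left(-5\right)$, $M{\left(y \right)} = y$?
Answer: $14$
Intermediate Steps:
$Y{\left(O,E \right)} = - 5 E$
$b{\left(o,A \right)} = -15 + A$ ($b{\left(o,A \right)} = \left(o + \left(-15 + 0\right)\right) + \left(A - o\right) = \left(o - 15\right) + \left(A - o\right) = \left(-15 + o\right) + \left(A - o\right) = -15 + A$)
$g{\left(D \right)} = -37 + D$
$g{\left(b{\left(Y{\left(\left(-4\right) 6,-5 \right)},-14 \right)} \right)} - M{\left(-80 \right)} = \left(-37 - 29\right) - -80 = \left(-37 - 29\right) + 80 = -66 + 80 = 14$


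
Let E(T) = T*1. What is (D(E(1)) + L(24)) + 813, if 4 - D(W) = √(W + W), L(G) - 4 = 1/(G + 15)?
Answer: 32020/39 - √2 ≈ 819.61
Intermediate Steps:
L(G) = 4 + 1/(15 + G) (L(G) = 4 + 1/(G + 15) = 4 + 1/(15 + G))
E(T) = T
D(W) = 4 - √2*√W (D(W) = 4 - √(W + W) = 4 - √(2*W) = 4 - √2*√W)
(D(E(1)) + L(24)) + 813 = ((4 - √2*√1) + (61 + 4*24)/(15 + 24)) + 813 = ((4 - 1*√2*1) + (61 + 96)/39) + 813 = ((4 - √2) + (1/39)*157) + 813 = ((4 - √2) + 157/39) + 813 = (313/39 - √2) + 813 = 32020/39 - √2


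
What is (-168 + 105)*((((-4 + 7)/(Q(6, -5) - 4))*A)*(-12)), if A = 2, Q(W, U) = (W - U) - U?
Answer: 378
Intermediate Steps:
Q(W, U) = W - 2*U
(-168 + 105)*((((-4 + 7)/(Q(6, -5) - 4))*A)*(-12)) = (-168 + 105)*((((-4 + 7)/((6 - 2*(-5)) - 4))*2)*(-12)) = -63*(3/((6 + 10) - 4))*2*(-12) = -63*(3/(16 - 4))*2*(-12) = -63*(3/12)*2*(-12) = -63*(3*(1/12))*2*(-12) = -63*(¼)*2*(-12) = -63*(-12)/2 = -63*(-6) = 378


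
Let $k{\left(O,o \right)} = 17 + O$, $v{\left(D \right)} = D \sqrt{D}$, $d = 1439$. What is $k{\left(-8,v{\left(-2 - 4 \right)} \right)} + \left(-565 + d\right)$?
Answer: $883$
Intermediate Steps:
$v{\left(D \right)} = D^{\frac{3}{2}}$
$k{\left(-8,v{\left(-2 - 4 \right)} \right)} + \left(-565 + d\right) = \left(17 - 8\right) + \left(-565 + 1439\right) = 9 + 874 = 883$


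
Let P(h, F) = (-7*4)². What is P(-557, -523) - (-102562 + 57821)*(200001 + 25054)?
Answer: 10069186539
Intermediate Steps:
P(h, F) = 784 (P(h, F) = (-28)² = 784)
P(-557, -523) - (-102562 + 57821)*(200001 + 25054) = 784 - (-102562 + 57821)*(200001 + 25054) = 784 - (-44741)*225055 = 784 - 1*(-10069185755) = 784 + 10069185755 = 10069186539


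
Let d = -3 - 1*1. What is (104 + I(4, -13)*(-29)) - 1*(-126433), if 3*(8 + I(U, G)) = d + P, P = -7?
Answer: 380626/3 ≈ 1.2688e+5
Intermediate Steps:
d = -4 (d = -3 - 1 = -4)
I(U, G) = -35/3 (I(U, G) = -8 + (-4 - 7)/3 = -8 + (1/3)*(-11) = -8 - 11/3 = -35/3)
(104 + I(4, -13)*(-29)) - 1*(-126433) = (104 - 35/3*(-29)) - 1*(-126433) = (104 + 1015/3) + 126433 = 1327/3 + 126433 = 380626/3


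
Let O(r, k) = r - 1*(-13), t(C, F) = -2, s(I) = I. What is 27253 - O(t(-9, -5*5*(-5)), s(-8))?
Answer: 27242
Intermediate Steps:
O(r, k) = 13 + r (O(r, k) = r + 13 = 13 + r)
27253 - O(t(-9, -5*5*(-5)), s(-8)) = 27253 - (13 - 2) = 27253 - 1*11 = 27253 - 11 = 27242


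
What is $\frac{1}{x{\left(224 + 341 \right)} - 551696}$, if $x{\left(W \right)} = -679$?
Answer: $- \frac{1}{552375} \approx -1.8104 \cdot 10^{-6}$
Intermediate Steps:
$\frac{1}{x{\left(224 + 341 \right)} - 551696} = \frac{1}{-679 - 551696} = \frac{1}{-552375} = - \frac{1}{552375}$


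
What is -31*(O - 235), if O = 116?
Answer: 3689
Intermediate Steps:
-31*(O - 235) = -31*(116 - 235) = -31*(-119) = 3689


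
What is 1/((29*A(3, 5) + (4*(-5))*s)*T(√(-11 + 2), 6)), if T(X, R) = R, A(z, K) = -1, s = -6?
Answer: 1/546 ≈ 0.0018315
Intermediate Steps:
1/((29*A(3, 5) + (4*(-5))*s)*T(√(-11 + 2), 6)) = 1/((29*(-1) + (4*(-5))*(-6))*6) = (⅙)/(-29 - 20*(-6)) = (⅙)/(-29 + 120) = (⅙)/91 = (1/91)*(⅙) = 1/546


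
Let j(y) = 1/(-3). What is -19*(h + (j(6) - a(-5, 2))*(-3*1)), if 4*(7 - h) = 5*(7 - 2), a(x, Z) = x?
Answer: 1007/4 ≈ 251.75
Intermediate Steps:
j(y) = -⅓
h = ¾ (h = 7 - 5*(7 - 2)/4 = 7 - 5*5/4 = 7 - ¼*25 = 7 - 25/4 = ¾ ≈ 0.75000)
-19*(h + (j(6) - a(-5, 2))*(-3*1)) = -19*(¾ + (-⅓ - 1*(-5))*(-3*1)) = -19*(¾ + (-⅓ + 5)*(-3)) = -19*(¾ + (14/3)*(-3)) = -19*(¾ - 14) = -19*(-53/4) = 1007/4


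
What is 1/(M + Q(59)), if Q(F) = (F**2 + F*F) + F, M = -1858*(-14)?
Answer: 1/33033 ≈ 3.0273e-5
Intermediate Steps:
M = 26012
Q(F) = F + 2*F**2 (Q(F) = (F**2 + F**2) + F = 2*F**2 + F = F + 2*F**2)
1/(M + Q(59)) = 1/(26012 + 59*(1 + 2*59)) = 1/(26012 + 59*(1 + 118)) = 1/(26012 + 59*119) = 1/(26012 + 7021) = 1/33033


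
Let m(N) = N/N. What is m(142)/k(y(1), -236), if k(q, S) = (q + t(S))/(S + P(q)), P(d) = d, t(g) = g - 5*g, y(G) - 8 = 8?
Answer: -11/48 ≈ -0.22917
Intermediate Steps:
y(G) = 16 (y(G) = 8 + 8 = 16)
t(g) = -4*g
m(N) = 1
k(q, S) = (q - 4*S)/(S + q)
m(142)/k(y(1), -236) = 1/((16 - 4*(-236))/(-236 + 16)) = 1/((16 + 944)/(-220)) = 1/(-1/220*960) = 1/(-48/11) = 1*(-11/48) = -11/48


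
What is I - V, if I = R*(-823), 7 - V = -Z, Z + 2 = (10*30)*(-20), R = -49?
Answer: 46322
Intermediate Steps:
Z = -6002 (Z = -2 + (10*30)*(-20) = -2 + 300*(-20) = -2 - 6000 = -6002)
V = -5995 (V = 7 - (-1)*(-6002) = 7 - 1*6002 = 7 - 6002 = -5995)
I = 40327 (I = -49*(-823) = 40327)
I - V = 40327 - 1*(-5995) = 40327 + 5995 = 46322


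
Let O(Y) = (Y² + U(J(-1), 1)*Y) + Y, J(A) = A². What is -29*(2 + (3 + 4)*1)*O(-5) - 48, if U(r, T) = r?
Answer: -3963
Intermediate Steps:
O(Y) = Y² + 2*Y (O(Y) = (Y² + (-1)²*Y) + Y = (Y² + 1*Y) + Y = (Y² + Y) + Y = (Y + Y²) + Y = Y² + 2*Y)
-29*(2 + (3 + 4)*1)*O(-5) - 48 = -29*(2 + (3 + 4)*1)*(-5*(2 - 5)) - 48 = -29*(2 + 7*1)*(-5*(-3)) - 48 = -29*(2 + 7)*15 - 48 = -261*15 - 48 = -29*135 - 48 = -3915 - 48 = -3963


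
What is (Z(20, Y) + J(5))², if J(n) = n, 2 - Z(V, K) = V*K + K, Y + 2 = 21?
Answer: 153664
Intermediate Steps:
Y = 19 (Y = -2 + 21 = 19)
Z(V, K) = 2 - K - K*V (Z(V, K) = 2 - (V*K + K) = 2 - (K*V + K) = 2 - (K + K*V) = 2 + (-K - K*V) = 2 - K - K*V)
(Z(20, Y) + J(5))² = ((2 - 1*19 - 1*19*20) + 5)² = ((2 - 19 - 380) + 5)² = (-397 + 5)² = (-392)² = 153664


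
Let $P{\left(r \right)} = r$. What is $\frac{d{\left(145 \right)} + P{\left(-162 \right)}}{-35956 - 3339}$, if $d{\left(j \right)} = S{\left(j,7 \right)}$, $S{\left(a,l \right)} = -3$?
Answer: $\frac{33}{7859} \approx 0.004199$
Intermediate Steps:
$d{\left(j \right)} = -3$
$\frac{d{\left(145 \right)} + P{\left(-162 \right)}}{-35956 - 3339} = \frac{-3 - 162}{-35956 - 3339} = - \frac{165}{-35956 - 3339} = - \frac{165}{-39295} = \left(-165\right) \left(- \frac{1}{39295}\right) = \frac{33}{7859}$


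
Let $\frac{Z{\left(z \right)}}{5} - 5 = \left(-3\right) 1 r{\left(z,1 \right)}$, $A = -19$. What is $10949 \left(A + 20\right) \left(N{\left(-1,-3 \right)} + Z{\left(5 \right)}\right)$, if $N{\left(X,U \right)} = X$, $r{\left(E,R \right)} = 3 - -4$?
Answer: $-886869$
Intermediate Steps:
$r{\left(E,R \right)} = 7$ ($r{\left(E,R \right)} = 3 + 4 = 7$)
$Z{\left(z \right)} = -80$ ($Z{\left(z \right)} = 25 + 5 \left(-3\right) 1 \cdot 7 = 25 + 5 \left(\left(-3\right) 7\right) = 25 + 5 \left(-21\right) = 25 - 105 = -80$)
$10949 \left(A + 20\right) \left(N{\left(-1,-3 \right)} + Z{\left(5 \right)}\right) = 10949 \left(-19 + 20\right) \left(-1 - 80\right) = 10949 \cdot 1 \left(-81\right) = 10949 \left(-81\right) = -886869$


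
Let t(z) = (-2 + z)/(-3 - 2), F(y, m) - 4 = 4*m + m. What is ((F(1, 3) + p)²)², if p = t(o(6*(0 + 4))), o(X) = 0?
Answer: 88529281/625 ≈ 1.4165e+5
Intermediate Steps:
F(y, m) = 4 + 5*m (F(y, m) = 4 + (4*m + m) = 4 + 5*m)
t(z) = ⅖ - z/5 (t(z) = (-2 + z)/(-5) = (-2 + z)*(-⅕) = ⅖ - z/5)
p = ⅖ (p = ⅖ - ⅕*0 = ⅖ + 0 = ⅖ ≈ 0.40000)
((F(1, 3) + p)²)² = (((4 + 5*3) + ⅖)²)² = (((4 + 15) + ⅖)²)² = ((19 + ⅖)²)² = ((97/5)²)² = (9409/25)² = 88529281/625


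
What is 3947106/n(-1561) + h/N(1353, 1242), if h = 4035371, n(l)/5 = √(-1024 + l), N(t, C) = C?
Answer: 4035371/1242 - 3947106*I*√2585/12925 ≈ 3249.1 - 15527.0*I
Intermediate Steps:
n(l) = 5*√(-1024 + l)
3947106/n(-1561) + h/N(1353, 1242) = 3947106/((5*√(-1024 - 1561))) + 4035371/1242 = 3947106/((5*√(-2585))) + 4035371*(1/1242) = 3947106/((5*(I*√2585))) + 4035371/1242 = 3947106/((5*I*√2585)) + 4035371/1242 = 3947106*(-I*√2585/12925) + 4035371/1242 = -3947106*I*√2585/12925 + 4035371/1242 = 4035371/1242 - 3947106*I*√2585/12925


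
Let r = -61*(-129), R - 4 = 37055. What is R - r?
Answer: 29190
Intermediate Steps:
R = 37059 (R = 4 + 37055 = 37059)
r = 7869
R - r = 37059 - 1*7869 = 37059 - 7869 = 29190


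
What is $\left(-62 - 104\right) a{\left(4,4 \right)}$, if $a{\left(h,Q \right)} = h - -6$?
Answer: $-1660$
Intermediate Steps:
$a{\left(h,Q \right)} = 6 + h$ ($a{\left(h,Q \right)} = h + 6 = 6 + h$)
$\left(-62 - 104\right) a{\left(4,4 \right)} = \left(-62 - 104\right) \left(6 + 4\right) = \left(-62 - 104\right) 10 = \left(-166\right) 10 = -1660$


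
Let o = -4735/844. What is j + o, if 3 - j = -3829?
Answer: 3229473/844 ≈ 3826.4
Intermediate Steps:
j = 3832 (j = 3 - 1*(-3829) = 3 + 3829 = 3832)
o = -4735/844 (o = -4735*1/844 = -4735/844 ≈ -5.6102)
j + o = 3832 - 4735/844 = 3229473/844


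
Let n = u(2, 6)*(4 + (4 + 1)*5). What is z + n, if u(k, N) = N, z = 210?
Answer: 384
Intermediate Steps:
n = 174 (n = 6*(4 + (4 + 1)*5) = 6*(4 + 5*5) = 6*(4 + 25) = 6*29 = 174)
z + n = 210 + 174 = 384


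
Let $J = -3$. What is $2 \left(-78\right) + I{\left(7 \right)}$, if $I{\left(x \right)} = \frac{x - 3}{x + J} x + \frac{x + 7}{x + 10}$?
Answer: $- \frac{2519}{17} \approx -148.18$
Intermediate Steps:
$I{\left(x \right)} = x + \frac{7 + x}{10 + x}$ ($I{\left(x \right)} = \frac{x - 3}{x - 3} x + \frac{x + 7}{x + 10} = \frac{-3 + x}{-3 + x} x + \frac{7 + x}{10 + x} = 1 x + \frac{7 + x}{10 + x} = x + \frac{7 + x}{10 + x}$)
$2 \left(-78\right) + I{\left(7 \right)} = 2 \left(-78\right) + \frac{7 + 7^{2} + 11 \cdot 7}{10 + 7} = -156 + \frac{7 + 49 + 77}{17} = -156 + \frac{1}{17} \cdot 133 = -156 + \frac{133}{17} = - \frac{2519}{17}$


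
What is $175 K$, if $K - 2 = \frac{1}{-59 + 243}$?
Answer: $\frac{64575}{184} \approx 350.95$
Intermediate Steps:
$K = \frac{369}{184}$ ($K = 2 + \frac{1}{-59 + 243} = 2 + \frac{1}{184} = \frac{369}{184} \approx 2.0054$)
$175 K = 175 \cdot \frac{369}{184} = \frac{64575}{184}$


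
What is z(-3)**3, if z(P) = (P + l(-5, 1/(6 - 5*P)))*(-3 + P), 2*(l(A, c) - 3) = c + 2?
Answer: -79507/343 ≈ -231.80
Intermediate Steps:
l(A, c) = 4 + c/2 (l(A, c) = 3 + (c + 2)/2 = 3 + (2 + c)/2 = 3 + (1 + c/2) = 4 + c/2)
z(P) = (-3 + P)*(4 + P + 1/(2*(6 - 5*P))) (z(P) = (P + (4 + 1/(2*(6 - 5*P))))*(-3 + P) = (4 + P + 1/(2*(6 - 5*P)))*(-3 + P) = (-3 + P)*(4 + P + 1/(2*(6 - 5*P))))
z(-3)**3 = ((147 - 133*(-3) - 2*(-3)**2 + 10*(-3)**3)/(2*(-6 + 5*(-3))))**3 = ((147 + 399 - 2*9 + 10*(-27))/(2*(-6 - 15)))**3 = ((1/2)*(147 + 399 - 18 - 270)/(-21))**3 = ((1/2)*(-1/21)*258)**3 = (-43/7)**3 = -79507/343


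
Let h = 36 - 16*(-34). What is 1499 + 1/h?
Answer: 869421/580 ≈ 1499.0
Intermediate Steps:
h = 580 (h = 36 + 544 = 580)
1499 + 1/h = 1499 + 1/580 = 869421/580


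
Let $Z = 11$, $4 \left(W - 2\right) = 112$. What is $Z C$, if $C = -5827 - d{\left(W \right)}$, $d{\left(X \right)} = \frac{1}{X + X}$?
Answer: $- \frac{3845831}{60} \approx -64097.0$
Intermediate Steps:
$W = 30$ ($W = 2 + \frac{1}{4} \cdot 112 = 2 + 28 = 30$)
$d{\left(X \right)} = \frac{1}{2 X}$
$C = - \frac{349621}{60}$ ($C = -5827 - \frac{1}{2 \cdot 30} = -5827 - \frac{1}{2} \cdot \frac{1}{30} = -5827 - \frac{1}{60} = - \frac{349621}{60} \approx -5827.0$)
$Z C = 11 \left(- \frac{349621}{60}\right) = - \frac{3845831}{60}$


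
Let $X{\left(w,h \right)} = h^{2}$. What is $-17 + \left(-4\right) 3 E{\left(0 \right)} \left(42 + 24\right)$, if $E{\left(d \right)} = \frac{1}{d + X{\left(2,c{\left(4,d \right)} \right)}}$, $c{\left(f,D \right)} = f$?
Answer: $- \frac{133}{2} \approx -66.5$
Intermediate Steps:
$E{\left(d \right)} = \frac{1}{16 + d}$ ($E{\left(d \right)} = \frac{1}{d + 4^{2}} = \frac{1}{d + 16} = \frac{1}{16 + d}$)
$-17 + \left(-4\right) 3 E{\left(0 \right)} \left(42 + 24\right) = -17 + \frac{\left(-4\right) 3}{16 + 0} \left(42 + 24\right) = -17 + - \frac{12}{16} \cdot 66 = -17 + \left(-12\right) \frac{1}{16} \cdot 66 = -17 - \frac{99}{2} = - \frac{133}{2}$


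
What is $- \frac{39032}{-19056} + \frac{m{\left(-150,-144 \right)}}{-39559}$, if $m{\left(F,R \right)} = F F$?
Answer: $\frac{139413361}{94229538} \approx 1.4795$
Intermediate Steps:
$m{\left(F,R \right)} = F^{2}$
$- \frac{39032}{-19056} + \frac{m{\left(-150,-144 \right)}}{-39559} = - \frac{39032}{-19056} + \frac{\left(-150\right)^{2}}{-39559} = \left(-39032\right) \left(- \frac{1}{19056}\right) + 22500 \left(- \frac{1}{39559}\right) = \frac{4879}{2382} - \frac{22500}{39559} = \frac{139413361}{94229538}$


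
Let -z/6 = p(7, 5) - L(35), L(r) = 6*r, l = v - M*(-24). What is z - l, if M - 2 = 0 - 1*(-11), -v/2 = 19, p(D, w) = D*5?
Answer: 776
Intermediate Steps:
p(D, w) = 5*D
v = -38 (v = -2*19 = -38)
M = 13 (M = 2 + (0 - 1*(-11)) = 2 + (0 + 11) = 2 + 11 = 13)
l = 274 (l = -38 - 1*13*(-24) = -38 - 13*(-24) = -38 + 312 = 274)
z = 1050 (z = -6*(5*7 - 6*35) = -6*(35 - 1*210) = -6*(35 - 210) = -6*(-175) = 1050)
z - l = 1050 - 1*274 = 1050 - 274 = 776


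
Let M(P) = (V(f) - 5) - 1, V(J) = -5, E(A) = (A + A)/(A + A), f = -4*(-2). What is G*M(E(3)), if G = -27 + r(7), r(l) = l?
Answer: 220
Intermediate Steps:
f = 8
E(A) = 1 (E(A) = (2*A)/((2*A)) = (2*A)*(1/(2*A)) = 1)
M(P) = -11 (M(P) = (-5 - 5) - 1 = -10 - 1 = -11)
G = -20 (G = -27 + 7 = -20)
G*M(E(3)) = -20*(-11) = 220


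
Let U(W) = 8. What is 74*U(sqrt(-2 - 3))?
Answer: 592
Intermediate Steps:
74*U(sqrt(-2 - 3)) = 74*8 = 592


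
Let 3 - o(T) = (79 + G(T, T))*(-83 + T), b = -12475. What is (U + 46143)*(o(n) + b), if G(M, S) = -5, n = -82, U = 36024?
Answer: -21527754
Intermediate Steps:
o(T) = 6145 - 74*T (o(T) = 3 - (79 - 5)*(-83 + T) = 3 - 74*(-83 + T) = 3 - (-6142 + 74*T) = 3 + (6142 - 74*T) = 6145 - 74*T)
(U + 46143)*(o(n) + b) = (36024 + 46143)*((6145 - 74*(-82)) - 12475) = 82167*((6145 + 6068) - 12475) = 82167*(12213 - 12475) = 82167*(-262) = -21527754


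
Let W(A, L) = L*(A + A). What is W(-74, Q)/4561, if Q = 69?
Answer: -10212/4561 ≈ -2.2390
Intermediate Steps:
W(A, L) = 2*A*L (W(A, L) = L*(2*A) = 2*A*L)
W(-74, Q)/4561 = (2*(-74)*69)/4561 = -10212*1/4561 = -10212/4561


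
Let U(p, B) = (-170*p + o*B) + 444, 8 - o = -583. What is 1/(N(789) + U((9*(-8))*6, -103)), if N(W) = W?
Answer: 1/13800 ≈ 7.2464e-5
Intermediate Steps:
o = 591 (o = 8 - 1*(-583) = 8 + 583 = 591)
U(p, B) = 444 - 170*p + 591*B (U(p, B) = (-170*p + 591*B) + 444 = 444 - 170*p + 591*B)
1/(N(789) + U((9*(-8))*6, -103)) = 1/(789 + (444 - 170*9*(-8)*6 + 591*(-103))) = 1/(789 + (444 - (-12240)*6 - 60873)) = 1/(789 + (444 - 170*(-432) - 60873)) = 1/(789 + (444 + 73440 - 60873)) = 1/(789 + 13011) = 1/13800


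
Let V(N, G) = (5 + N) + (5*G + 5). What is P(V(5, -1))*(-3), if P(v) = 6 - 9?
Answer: 9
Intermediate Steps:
V(N, G) = 10 + N + 5*G (V(N, G) = (5 + N) + (5 + 5*G) = 10 + N + 5*G)
P(v) = -3
P(V(5, -1))*(-3) = -3*(-3) = 9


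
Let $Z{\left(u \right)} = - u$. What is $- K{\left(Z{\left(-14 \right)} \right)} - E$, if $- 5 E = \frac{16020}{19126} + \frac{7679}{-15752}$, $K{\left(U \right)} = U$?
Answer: $- \frac{10491807077}{753181880} \approx -13.93$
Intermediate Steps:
$E = - \frac{52739243}{753181880}$ ($E = - \frac{\frac{16020}{19126} + \frac{7679}{-15752}}{5} = - \frac{16020 \cdot \frac{1}{19126} + 7679 \left(- \frac{1}{15752}\right)}{5} = - \frac{\frac{8010}{9563} - \frac{7679}{15752}}{5} = \left(- \frac{1}{5}\right) \frac{52739243}{150636376} = - \frac{52739243}{753181880} \approx -0.070022$)
$- K{\left(Z{\left(-14 \right)} \right)} - E = - \left(-1\right) \left(-14\right) - - \frac{52739243}{753181880} = \left(-1\right) 14 + \frac{52739243}{753181880} = -14 + \frac{52739243}{753181880} = - \frac{10491807077}{753181880}$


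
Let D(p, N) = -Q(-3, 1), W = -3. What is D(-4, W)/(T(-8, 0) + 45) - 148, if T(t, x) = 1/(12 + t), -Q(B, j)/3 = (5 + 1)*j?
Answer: -26716/181 ≈ -147.60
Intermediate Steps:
Q(B, j) = -18*j (Q(B, j) = -3*(5 + 1)*j = -18*j)
D(p, N) = 18 (D(p, N) = -(-18) = -1*(-18) = 18)
D(-4, W)/(T(-8, 0) + 45) - 148 = 18/(1/(12 - 8) + 45) - 148 = 18/(1/4 + 45) - 148 = 18/(¼ + 45) - 148 = 18/(181/4) - 148 = 18*(4/181) - 148 = 72/181 - 148 = -26716/181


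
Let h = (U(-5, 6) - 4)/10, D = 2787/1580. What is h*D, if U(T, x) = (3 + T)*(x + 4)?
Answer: -8361/1975 ≈ -4.2334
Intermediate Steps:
U(T, x) = (3 + T)*(4 + x)
D = 2787/1580 (D = 2787*(1/1580) = 2787/1580 ≈ 1.7639)
h = -12/5 (h = ((12 + 3*6 + 4*(-5) - 5*6) - 4)/10 = ((12 + 18 - 20 - 30) - 4)*(1/10) = (-20 - 4)*(1/10) = -24*1/10 = -12/5 ≈ -2.4000)
h*D = -12/5*2787/1580 = -8361/1975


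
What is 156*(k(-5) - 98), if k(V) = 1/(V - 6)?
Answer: -168324/11 ≈ -15302.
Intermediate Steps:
k(V) = 1/(-6 + V)
156*(k(-5) - 98) = 156*(1/(-6 - 5) - 98) = 156*(1/(-11) - 98) = 156*(-1/11 - 98) = 156*(-1079/11) = -168324/11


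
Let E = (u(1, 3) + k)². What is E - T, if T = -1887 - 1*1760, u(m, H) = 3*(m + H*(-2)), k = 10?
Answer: 3672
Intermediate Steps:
u(m, H) = -6*H + 3*m (u(m, H) = 3*(m - 2*H) = -6*H + 3*m)
E = 25 (E = ((-6*3 + 3*1) + 10)² = ((-18 + 3) + 10)² = (-15 + 10)² = (-5)² = 25)
T = -3647 (T = -1887 - 1760 = -3647)
E - T = 25 - 1*(-3647) = 25 + 3647 = 3672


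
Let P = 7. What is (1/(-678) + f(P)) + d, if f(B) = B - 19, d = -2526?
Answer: -1720765/678 ≈ -2538.0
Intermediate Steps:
f(B) = -19 + B
(1/(-678) + f(P)) + d = (1/(-678) + (-19 + 7)) - 2526 = (-1/678 - 12) - 2526 = -8137/678 - 2526 = -1720765/678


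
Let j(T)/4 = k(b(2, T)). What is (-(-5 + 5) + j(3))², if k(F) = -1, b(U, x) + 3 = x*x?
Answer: 16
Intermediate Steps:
b(U, x) = -3 + x² (b(U, x) = -3 + x*x = -3 + x²)
j(T) = -4 (j(T) = 4*(-1) = -4)
(-(-5 + 5) + j(3))² = (-(-5 + 5) - 4)² = (-1*0 - 4)² = (0 - 4)² = (-4)² = 16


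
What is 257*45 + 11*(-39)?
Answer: 11136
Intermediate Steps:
257*45 + 11*(-39) = 11565 - 429 = 11136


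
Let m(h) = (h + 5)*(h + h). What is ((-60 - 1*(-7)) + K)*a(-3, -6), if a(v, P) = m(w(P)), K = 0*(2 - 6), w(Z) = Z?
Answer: -636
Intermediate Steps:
K = 0 (K = 0*(-4) = 0)
m(h) = 2*h*(5 + h) (m(h) = (5 + h)*(2*h) = 2*h*(5 + h))
a(v, P) = 2*P*(5 + P)
((-60 - 1*(-7)) + K)*a(-3, -6) = ((-60 - 1*(-7)) + 0)*(2*(-6)*(5 - 6)) = ((-60 + 7) + 0)*(2*(-6)*(-1)) = (-53 + 0)*12 = -53*12 = -636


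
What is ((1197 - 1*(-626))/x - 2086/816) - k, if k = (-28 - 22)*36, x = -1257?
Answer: 102342885/56984 ≈ 1796.0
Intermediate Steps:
k = -1800 (k = -50*36 = -1800)
((1197 - 1*(-626))/x - 2086/816) - k = ((1197 - 1*(-626))/(-1257) - 2086/816) - 1*(-1800) = ((1197 + 626)*(-1/1257) - 2086*1/816) + 1800 = (1823*(-1/1257) - 1043/408) + 1800 = (-1823/1257 - 1043/408) + 1800 = -228315/56984 + 1800 = 102342885/56984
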